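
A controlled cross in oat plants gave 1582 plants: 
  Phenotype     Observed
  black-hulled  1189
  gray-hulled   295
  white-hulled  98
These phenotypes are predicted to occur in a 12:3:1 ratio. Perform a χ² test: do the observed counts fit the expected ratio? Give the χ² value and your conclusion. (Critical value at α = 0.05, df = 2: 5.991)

0.022; consistent

Under the 12:3:1 hypothesis (Σ ratio = 16, N = 1582):
  black-hulled: 1582 × 12/16 = 1186.5
  gray-hulled: 1582 × 3/16 = 296.625
  white-hulled: 1582 × 1/16 = 98.875
χ² = Σ (O − E)² / E
  black-hulled: (1189 − 1186.5)² / 1186.5 = 0.0053
  gray-hulled: (295 − 296.625)² / 296.625 = 0.0089
  white-hulled: (98 − 98.875)² / 98.875 = 0.0077
χ² = 0.0053 + 0.0089 + 0.0077 = 0.0219 ≈ 0.022
Degrees of freedom = 3 − 1 = 2; critical value at α = 0.05 is 5.991.
Since 0.022 < 5.991, we fail to reject the null hypothesis — the data are consistent with the 12:3:1 ratio.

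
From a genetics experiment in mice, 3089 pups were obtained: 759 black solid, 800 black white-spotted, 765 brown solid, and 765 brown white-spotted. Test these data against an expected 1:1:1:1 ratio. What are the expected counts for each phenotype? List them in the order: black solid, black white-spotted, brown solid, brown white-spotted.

772.25, 772.25, 772.25, 772.25

Expected counts for N = 3089 under a 1:1:1:1 ratio (total parts = 4):
  black solid: 3089 × 1/4 = 772.25
  black white-spotted: 3089 × 1/4 = 772.25
  brown solid: 3089 × 1/4 = 772.25
  brown white-spotted: 3089 × 1/4 = 772.25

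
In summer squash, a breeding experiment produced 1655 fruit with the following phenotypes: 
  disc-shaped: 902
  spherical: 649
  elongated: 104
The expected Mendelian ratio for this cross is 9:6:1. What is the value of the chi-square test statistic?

2.200

Under the 9:6:1 hypothesis (Σ ratio = 16, N = 1655):
  disc-shaped: 1655 × 9/16 = 930.9375
  spherical: 1655 × 6/16 = 620.625
  elongated: 1655 × 1/16 = 103.4375
χ² = Σ (O − E)² / E
  disc-shaped: (902 − 930.9375)² / 930.9375 = 0.8995
  spherical: (649 − 620.625)² / 620.625 = 1.2973
  elongated: (104 − 103.4375)² / 103.4375 = 0.0031
χ² = 0.8995 + 1.2973 + 0.0031 = 2.1999 ≈ 2.200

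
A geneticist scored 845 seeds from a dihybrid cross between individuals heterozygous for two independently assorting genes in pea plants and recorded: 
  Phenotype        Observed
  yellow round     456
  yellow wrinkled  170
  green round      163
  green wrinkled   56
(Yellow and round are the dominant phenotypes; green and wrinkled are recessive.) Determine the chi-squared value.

1.952

A dihybrid F₂ with independent assortment and complete dominance at both loci gives a 9:3:3:1 phenotypic ratio.
Under the 9:3:3:1 hypothesis (Σ ratio = 16, N = 845):
  yellow round: 845 × 9/16 = 475.3125
  yellow wrinkled: 845 × 3/16 = 158.4375
  green round: 845 × 3/16 = 158.4375
  green wrinkled: 845 × 1/16 = 52.8125
χ² = Σ (O − E)² / E
  yellow round: (456 − 475.3125)² / 475.3125 = 0.7847
  yellow wrinkled: (170 − 158.4375)² / 158.4375 = 0.8438
  green round: (163 − 158.4375)² / 158.4375 = 0.1314
  green wrinkled: (56 − 52.8125)² / 52.8125 = 0.1924
χ² = 0.7847 + 0.8438 + 0.1314 + 0.1924 = 1.9523 ≈ 1.952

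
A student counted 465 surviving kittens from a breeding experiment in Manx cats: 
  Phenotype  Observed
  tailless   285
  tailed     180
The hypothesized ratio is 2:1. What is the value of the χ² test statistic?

Total ratio parts = 3. Expected numbers out of 465:
  tailless: 465 × 2/3 = 310
  tailed: 465 × 1/3 = 155
χ² = Σ (O − E)² / E
  tailless: (285 − 310)² / 310 = 2.0161
  tailed: (180 − 155)² / 155 = 4.0323
χ² = 2.0161 + 4.0323 = 6.0484 ≈ 6.048

6.048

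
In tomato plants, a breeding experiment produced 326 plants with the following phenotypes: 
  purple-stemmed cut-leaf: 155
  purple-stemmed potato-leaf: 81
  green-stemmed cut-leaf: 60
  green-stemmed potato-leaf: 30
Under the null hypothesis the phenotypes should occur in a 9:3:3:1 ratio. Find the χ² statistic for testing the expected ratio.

Total ratio parts = 16. Expected numbers out of 326:
  purple-stemmed cut-leaf: 326 × 9/16 = 183.375
  purple-stemmed potato-leaf: 326 × 3/16 = 61.125
  green-stemmed cut-leaf: 326 × 3/16 = 61.125
  green-stemmed potato-leaf: 326 × 1/16 = 20.375
χ² = Σ (O − E)² / E
  purple-stemmed cut-leaf: (155 − 183.375)² / 183.375 = 4.3907
  purple-stemmed potato-leaf: (81 − 61.125)² / 61.125 = 6.4624
  green-stemmed cut-leaf: (60 − 61.125)² / 61.125 = 0.0207
  green-stemmed potato-leaf: (30 − 20.375)² / 20.375 = 4.5468
χ² = 4.3907 + 6.4624 + 0.0207 + 4.5468 = 15.4206 ≈ 15.421

15.421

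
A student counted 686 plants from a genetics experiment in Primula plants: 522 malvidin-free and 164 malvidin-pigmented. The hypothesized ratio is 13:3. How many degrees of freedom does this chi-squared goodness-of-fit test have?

1

A goodness-of-fit test with 2 phenotype classes has df = 2 − 1 = 1.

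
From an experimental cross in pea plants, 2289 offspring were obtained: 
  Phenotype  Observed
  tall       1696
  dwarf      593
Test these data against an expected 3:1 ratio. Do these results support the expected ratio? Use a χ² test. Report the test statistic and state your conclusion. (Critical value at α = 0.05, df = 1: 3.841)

Under the 3:1 hypothesis (Σ ratio = 4, N = 2289):
  tall: 2289 × 3/4 = 1716.75
  dwarf: 2289 × 1/4 = 572.25
χ² = Σ (O − E)² / E
  tall: (1696 − 1716.75)² / 1716.75 = 0.2508
  dwarf: (593 − 572.25)² / 572.25 = 0.7524
χ² = 0.2508 + 0.7524 = 1.0032 ≈ 1.003
Degrees of freedom = 2 − 1 = 1; critical value at α = 0.05 is 3.841.
Since 1.003 < 3.841, we fail to reject the null hypothesis — the data are consistent with the 3:1 ratio.

1.003; consistent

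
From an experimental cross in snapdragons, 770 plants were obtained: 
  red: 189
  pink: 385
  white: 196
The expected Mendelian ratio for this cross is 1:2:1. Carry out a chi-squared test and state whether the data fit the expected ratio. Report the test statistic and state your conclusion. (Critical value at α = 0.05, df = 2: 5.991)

0.127; consistent

Expected counts for N = 770 under a 1:2:1 ratio (total parts = 4):
  red: 770 × 1/4 = 192.5
  pink: 770 × 2/4 = 385
  white: 770 × 1/4 = 192.5
χ² = Σ (O − E)² / E
  red: (189 − 192.5)² / 192.5 = 0.0636
  pink: (385 − 385)² / 385 = 0.0000
  white: (196 − 192.5)² / 192.5 = 0.0636
χ² = 0.0636 + 0.0000 + 0.0636 = 0.1272 ≈ 0.127
Degrees of freedom = 3 − 1 = 2; critical value at α = 0.05 is 5.991.
Since 0.127 < 5.991, we fail to reject the null hypothesis — the data are consistent with the 1:2:1 ratio.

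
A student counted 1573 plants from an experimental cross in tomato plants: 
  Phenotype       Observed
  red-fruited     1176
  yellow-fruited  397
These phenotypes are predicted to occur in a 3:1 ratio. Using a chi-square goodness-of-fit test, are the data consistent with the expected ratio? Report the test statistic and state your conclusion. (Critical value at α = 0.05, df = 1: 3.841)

0.048; consistent

The 3:1 ratio has 4 parts, so with N = 1573 the expected counts are:
  red-fruited: 1573 × 3/4 = 1179.75
  yellow-fruited: 1573 × 1/4 = 393.25
χ² = Σ (O − E)² / E
  red-fruited: (1176 − 1179.75)² / 1179.75 = 0.0119
  yellow-fruited: (397 − 393.25)² / 393.25 = 0.0358
χ² = 0.0119 + 0.0358 = 0.0477 ≈ 0.048
Degrees of freedom = 2 − 1 = 1; critical value at α = 0.05 is 3.841.
Since 0.048 < 3.841, we fail to reject the null hypothesis — the data are consistent with the 3:1 ratio.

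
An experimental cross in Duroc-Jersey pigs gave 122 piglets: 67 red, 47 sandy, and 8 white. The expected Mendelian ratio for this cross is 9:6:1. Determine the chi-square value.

The 9:6:1 ratio has 16 parts, so with N = 122 the expected counts are:
  red: 122 × 9/16 = 68.625
  sandy: 122 × 6/16 = 45.75
  white: 122 × 1/16 = 7.625
χ² = Σ (O − E)² / E
  red: (67 − 68.625)² / 68.625 = 0.0385
  sandy: (47 − 45.75)² / 45.75 = 0.0342
  white: (8 − 7.625)² / 7.625 = 0.0184
χ² = 0.0385 + 0.0342 + 0.0184 = 0.0911 ≈ 0.091

0.091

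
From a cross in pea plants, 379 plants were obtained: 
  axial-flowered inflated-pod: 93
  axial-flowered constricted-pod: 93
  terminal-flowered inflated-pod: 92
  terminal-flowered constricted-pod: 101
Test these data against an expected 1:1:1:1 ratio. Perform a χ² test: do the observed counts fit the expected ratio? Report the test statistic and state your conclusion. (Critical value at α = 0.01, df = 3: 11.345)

Expected counts for N = 379 under a 1:1:1:1 ratio (total parts = 4):
  axial-flowered inflated-pod: 379 × 1/4 = 94.75
  axial-flowered constricted-pod: 379 × 1/4 = 94.75
  terminal-flowered inflated-pod: 379 × 1/4 = 94.75
  terminal-flowered constricted-pod: 379 × 1/4 = 94.75
χ² = Σ (O − E)² / E
  axial-flowered inflated-pod: (93 − 94.75)² / 94.75 = 0.0323
  axial-flowered constricted-pod: (93 − 94.75)² / 94.75 = 0.0323
  terminal-flowered inflated-pod: (92 − 94.75)² / 94.75 = 0.0798
  terminal-flowered constricted-pod: (101 − 94.75)² / 94.75 = 0.4123
χ² = 0.0323 + 0.0323 + 0.0798 + 0.4123 = 0.5567 ≈ 0.557
Degrees of freedom = 4 − 1 = 3; critical value at α = 0.01 is 11.345.
Since 0.557 < 11.345, we fail to reject the null hypothesis — the data are consistent with the 1:1:1:1 ratio.

0.557; consistent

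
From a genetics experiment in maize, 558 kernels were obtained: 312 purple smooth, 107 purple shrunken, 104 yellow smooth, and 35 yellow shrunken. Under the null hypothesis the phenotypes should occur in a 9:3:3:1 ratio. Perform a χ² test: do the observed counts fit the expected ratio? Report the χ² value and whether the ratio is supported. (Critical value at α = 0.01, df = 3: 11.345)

0.069; consistent

Total ratio parts = 16. Expected numbers out of 558:
  purple smooth: 558 × 9/16 = 313.875
  purple shrunken: 558 × 3/16 = 104.625
  yellow smooth: 558 × 3/16 = 104.625
  yellow shrunken: 558 × 1/16 = 34.875
χ² = Σ (O − E)² / E
  purple smooth: (312 − 313.875)² / 313.875 = 0.0112
  purple shrunken: (107 − 104.625)² / 104.625 = 0.0539
  yellow smooth: (104 − 104.625)² / 104.625 = 0.0037
  yellow shrunken: (35 − 34.875)² / 34.875 = 0.0004
χ² = 0.0112 + 0.0539 + 0.0037 + 0.0004 = 0.0692 ≈ 0.069
Degrees of freedom = 4 − 1 = 3; critical value at α = 0.01 is 11.345.
Since 0.069 < 11.345, we fail to reject the null hypothesis — the data are consistent with the 9:3:3:1 ratio.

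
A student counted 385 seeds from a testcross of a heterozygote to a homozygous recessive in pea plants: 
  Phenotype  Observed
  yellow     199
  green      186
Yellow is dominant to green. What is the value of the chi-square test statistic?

A testcross of a heterozygote (Aa × aa) gives a 1:1 phenotypic ratio.
Under the 1:1 hypothesis (Σ ratio = 2, N = 385):
  yellow: 385 × 1/2 = 192.5
  green: 385 × 1/2 = 192.5
χ² = Σ (O − E)² / E
  yellow: (199 − 192.5)² / 192.5 = 0.2195
  green: (186 − 192.5)² / 192.5 = 0.2195
χ² = 0.2195 + 0.2195 = 0.439

0.439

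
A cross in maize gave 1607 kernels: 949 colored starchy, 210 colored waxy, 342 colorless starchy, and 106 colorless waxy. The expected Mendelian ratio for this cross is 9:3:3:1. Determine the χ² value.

35.721

Total ratio parts = 16. Expected numbers out of 1607:
  colored starchy: 1607 × 9/16 = 903.9375
  colored waxy: 1607 × 3/16 = 301.3125
  colorless starchy: 1607 × 3/16 = 301.3125
  colorless waxy: 1607 × 1/16 = 100.4375
χ² = Σ (O − E)² / E
  colored starchy: (949 − 903.9375)² / 903.9375 = 2.2464
  colored waxy: (210 − 301.3125)² / 301.3125 = 27.6722
  colorless starchy: (342 − 301.3125)² / 301.3125 = 5.4942
  colorless waxy: (106 − 100.4375)² / 100.4375 = 0.3081
χ² = 2.2464 + 27.6722 + 5.4942 + 0.3081 = 35.7209 ≈ 35.721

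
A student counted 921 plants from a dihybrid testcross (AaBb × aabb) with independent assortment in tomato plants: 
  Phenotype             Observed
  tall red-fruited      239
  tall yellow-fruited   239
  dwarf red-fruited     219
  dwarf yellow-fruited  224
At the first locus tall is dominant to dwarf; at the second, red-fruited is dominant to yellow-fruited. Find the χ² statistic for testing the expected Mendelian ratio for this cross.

A dihybrid testcross with independent assortment gives a 1:1:1:1 ratio.
Expected counts for N = 921 under a 1:1:1:1 ratio (total parts = 4):
  tall red-fruited: 921 × 1/4 = 230.25
  tall yellow-fruited: 921 × 1/4 = 230.25
  dwarf red-fruited: 921 × 1/4 = 230.25
  dwarf yellow-fruited: 921 × 1/4 = 230.25
χ² = Σ (O − E)² / E
  tall red-fruited: (239 − 230.25)² / 230.25 = 0.3325
  tall yellow-fruited: (239 − 230.25)² / 230.25 = 0.3325
  dwarf red-fruited: (219 − 230.25)² / 230.25 = 0.5497
  dwarf yellow-fruited: (224 − 230.25)² / 230.25 = 0.1697
χ² = 0.3325 + 0.3325 + 0.5497 + 0.1697 = 1.3844 ≈ 1.384

1.384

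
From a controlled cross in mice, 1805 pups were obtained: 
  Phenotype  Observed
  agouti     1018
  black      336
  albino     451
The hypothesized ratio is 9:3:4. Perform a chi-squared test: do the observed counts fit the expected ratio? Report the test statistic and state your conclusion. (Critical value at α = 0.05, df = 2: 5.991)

0.025; consistent

The 9:3:4 ratio has 16 parts, so with N = 1805 the expected counts are:
  agouti: 1805 × 9/16 = 1015.3125
  black: 1805 × 3/16 = 338.4375
  albino: 1805 × 4/16 = 451.25
χ² = Σ (O − E)² / E
  agouti: (1018 − 1015.3125)² / 1015.3125 = 0.0071
  black: (336 − 338.4375)² / 338.4375 = 0.0176
  albino: (451 − 451.25)² / 451.25 = 0.0001
χ² = 0.0071 + 0.0176 + 0.0001 = 0.0248 ≈ 0.025
Degrees of freedom = 3 − 1 = 2; critical value at α = 0.05 is 5.991.
Since 0.025 < 5.991, we fail to reject the null hypothesis — the data are consistent with the 9:3:4 ratio.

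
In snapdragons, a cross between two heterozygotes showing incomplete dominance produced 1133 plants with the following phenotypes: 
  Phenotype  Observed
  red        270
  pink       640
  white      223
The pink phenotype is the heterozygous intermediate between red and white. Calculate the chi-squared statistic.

22.972

With incomplete dominance, a heterozygote × heterozygote cross gives a 1:2:1 phenotypic ratio.
Total ratio parts = 4. Expected numbers out of 1133:
  red: 1133 × 1/4 = 283.25
  pink: 1133 × 2/4 = 566.5
  white: 1133 × 1/4 = 283.25
χ² = Σ (O − E)² / E
  red: (270 − 283.25)² / 283.25 = 0.6198
  pink: (640 − 566.5)² / 566.5 = 9.5362
  white: (223 − 283.25)² / 283.25 = 12.8158
χ² = 0.6198 + 9.5362 + 12.8158 = 22.9718 ≈ 22.972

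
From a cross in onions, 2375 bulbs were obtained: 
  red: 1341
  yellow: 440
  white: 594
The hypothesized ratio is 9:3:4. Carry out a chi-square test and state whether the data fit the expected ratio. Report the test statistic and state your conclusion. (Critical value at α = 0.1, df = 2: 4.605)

0.083; consistent

The 9:3:4 ratio has 16 parts, so with N = 2375 the expected counts are:
  red: 2375 × 9/16 = 1335.9375
  yellow: 2375 × 3/16 = 445.3125
  white: 2375 × 4/16 = 593.75
χ² = Σ (O − E)² / E
  red: (1341 − 1335.9375)² / 1335.9375 = 0.0192
  yellow: (440 − 445.3125)² / 445.3125 = 0.0634
  white: (594 − 593.75)² / 593.75 = 0.0001
χ² = 0.0192 + 0.0634 + 0.0001 = 0.0827 ≈ 0.083
Degrees of freedom = 3 − 1 = 2; critical value at α = 0.1 is 4.605.
Since 0.083 < 4.605, we fail to reject the null hypothesis — the data are consistent with the 9:3:4 ratio.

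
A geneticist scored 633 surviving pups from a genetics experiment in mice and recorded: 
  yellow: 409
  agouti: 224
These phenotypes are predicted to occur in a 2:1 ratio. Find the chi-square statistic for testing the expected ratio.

1.201

Under the 2:1 hypothesis (Σ ratio = 3, N = 633):
  yellow: 633 × 2/3 = 422
  agouti: 633 × 1/3 = 211
χ² = Σ (O − E)² / E
  yellow: (409 − 422)² / 422 = 0.4005
  agouti: (224 − 211)² / 211 = 0.8009
χ² = 0.4005 + 0.8009 = 1.2014 ≈ 1.201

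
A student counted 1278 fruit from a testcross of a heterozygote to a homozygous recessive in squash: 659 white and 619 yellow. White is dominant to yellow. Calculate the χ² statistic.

A testcross of a heterozygote (Aa × aa) gives a 1:1 phenotypic ratio.
Under the 1:1 hypothesis (Σ ratio = 2, N = 1278):
  white: 1278 × 1/2 = 639
  yellow: 1278 × 1/2 = 639
χ² = Σ (O − E)² / E
  white: (659 − 639)² / 639 = 0.6260
  yellow: (619 − 639)² / 639 = 0.6260
χ² = 0.6260 + 0.6260 = 1.252

1.252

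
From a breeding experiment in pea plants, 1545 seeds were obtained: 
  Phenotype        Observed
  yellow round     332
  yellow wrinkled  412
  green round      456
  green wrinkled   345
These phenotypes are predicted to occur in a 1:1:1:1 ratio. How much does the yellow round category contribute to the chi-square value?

7.620

Total ratio parts = 4. Expected numbers out of 1545:
  yellow round: 1545 × 1/4 = 386.25
  yellow wrinkled: 1545 × 1/4 = 386.25
  green round: 1545 × 1/4 = 386.25
  green wrinkled: 1545 × 1/4 = 386.25
Contribution of yellow round: (332 − 386.25)² / 386.25 = 7.6196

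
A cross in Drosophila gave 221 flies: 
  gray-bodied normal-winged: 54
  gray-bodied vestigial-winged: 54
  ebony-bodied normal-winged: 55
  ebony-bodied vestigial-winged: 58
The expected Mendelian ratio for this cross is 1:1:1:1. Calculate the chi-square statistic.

0.195

Total ratio parts = 4. Expected numbers out of 221:
  gray-bodied normal-winged: 221 × 1/4 = 55.25
  gray-bodied vestigial-winged: 221 × 1/4 = 55.25
  ebony-bodied normal-winged: 221 × 1/4 = 55.25
  ebony-bodied vestigial-winged: 221 × 1/4 = 55.25
χ² = Σ (O − E)² / E
  gray-bodied normal-winged: (54 − 55.25)² / 55.25 = 0.0283
  gray-bodied vestigial-winged: (54 − 55.25)² / 55.25 = 0.0283
  ebony-bodied normal-winged: (55 − 55.25)² / 55.25 = 0.0011
  ebony-bodied vestigial-winged: (58 − 55.25)² / 55.25 = 0.1369
χ² = 0.0283 + 0.0283 + 0.0011 + 0.1369 = 0.1946 ≈ 0.195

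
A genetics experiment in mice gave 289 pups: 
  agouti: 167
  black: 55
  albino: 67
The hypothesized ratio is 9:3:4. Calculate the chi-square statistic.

0.515

Under the 9:3:4 hypothesis (Σ ratio = 16, N = 289):
  agouti: 289 × 9/16 = 162.5625
  black: 289 × 3/16 = 54.1875
  albino: 289 × 4/16 = 72.25
χ² = Σ (O − E)² / E
  agouti: (167 − 162.5625)² / 162.5625 = 0.1211
  black: (55 − 54.1875)² / 54.1875 = 0.0122
  albino: (67 − 72.25)² / 72.25 = 0.3815
χ² = 0.1211 + 0.0122 + 0.3815 = 0.5148 ≈ 0.515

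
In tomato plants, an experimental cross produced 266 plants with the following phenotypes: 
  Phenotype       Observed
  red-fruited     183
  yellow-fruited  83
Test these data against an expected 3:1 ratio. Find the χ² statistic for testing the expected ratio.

5.459

Total ratio parts = 4. Expected numbers out of 266:
  red-fruited: 266 × 3/4 = 199.5
  yellow-fruited: 266 × 1/4 = 66.5
χ² = Σ (O − E)² / E
  red-fruited: (183 − 199.5)² / 199.5 = 1.3647
  yellow-fruited: (83 − 66.5)² / 66.5 = 4.0940
χ² = 1.3647 + 4.0940 = 5.4587 ≈ 5.459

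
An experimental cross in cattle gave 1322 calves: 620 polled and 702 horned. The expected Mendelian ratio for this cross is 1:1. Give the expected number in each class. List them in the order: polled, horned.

Under the 1:1 hypothesis (Σ ratio = 2, N = 1322):
  polled: 1322 × 1/2 = 661
  horned: 1322 × 1/2 = 661

661, 661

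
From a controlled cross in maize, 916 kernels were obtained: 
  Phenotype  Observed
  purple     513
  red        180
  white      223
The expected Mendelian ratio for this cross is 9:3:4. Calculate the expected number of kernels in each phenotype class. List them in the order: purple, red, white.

515.25, 171.75, 229

Under the 9:3:4 hypothesis (Σ ratio = 16, N = 916):
  purple: 916 × 9/16 = 515.25
  red: 916 × 3/16 = 171.75
  white: 916 × 4/16 = 229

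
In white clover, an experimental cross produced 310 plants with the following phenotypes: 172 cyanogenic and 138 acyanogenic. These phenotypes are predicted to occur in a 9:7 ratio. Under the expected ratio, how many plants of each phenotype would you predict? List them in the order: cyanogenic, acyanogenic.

174.375, 135.625

Under the 9:7 hypothesis (Σ ratio = 16, N = 310):
  cyanogenic: 310 × 9/16 = 174.375
  acyanogenic: 310 × 7/16 = 135.625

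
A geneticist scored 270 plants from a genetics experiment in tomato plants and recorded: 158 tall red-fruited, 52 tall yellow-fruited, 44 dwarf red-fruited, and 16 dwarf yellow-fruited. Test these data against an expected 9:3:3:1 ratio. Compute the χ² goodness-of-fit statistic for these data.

Total ratio parts = 16. Expected numbers out of 270:
  tall red-fruited: 270 × 9/16 = 151.875
  tall yellow-fruited: 270 × 3/16 = 50.625
  dwarf red-fruited: 270 × 3/16 = 50.625
  dwarf yellow-fruited: 270 × 1/16 = 16.875
χ² = Σ (O − E)² / E
  tall red-fruited: (158 − 151.875)² / 151.875 = 0.2470
  tall yellow-fruited: (52 − 50.625)² / 50.625 = 0.0373
  dwarf red-fruited: (44 − 50.625)² / 50.625 = 0.8670
  dwarf yellow-fruited: (16 − 16.875)² / 16.875 = 0.0454
χ² = 0.2470 + 0.0373 + 0.8670 + 0.0454 = 1.1967 ≈ 1.197

1.197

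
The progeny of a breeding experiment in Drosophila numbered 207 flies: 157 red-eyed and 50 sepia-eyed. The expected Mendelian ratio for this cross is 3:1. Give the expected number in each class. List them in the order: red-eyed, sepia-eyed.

Total ratio parts = 4. Expected numbers out of 207:
  red-eyed: 207 × 3/4 = 155.25
  sepia-eyed: 207 × 1/4 = 51.75

155.25, 51.75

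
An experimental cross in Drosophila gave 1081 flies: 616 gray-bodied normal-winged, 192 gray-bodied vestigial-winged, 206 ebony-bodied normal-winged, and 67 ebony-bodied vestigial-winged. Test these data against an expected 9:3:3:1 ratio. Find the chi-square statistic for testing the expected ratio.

Expected counts for N = 1081 under a 9:3:3:1 ratio (total parts = 16):
  gray-bodied normal-winged: 1081 × 9/16 = 608.0625
  gray-bodied vestigial-winged: 1081 × 3/16 = 202.6875
  ebony-bodied normal-winged: 1081 × 3/16 = 202.6875
  ebony-bodied vestigial-winged: 1081 × 1/16 = 67.5625
χ² = Σ (O − E)² / E
  gray-bodied normal-winged: (616 − 608.0625)² / 608.0625 = 0.1036
  gray-bodied vestigial-winged: (192 − 202.6875)² / 202.6875 = 0.5635
  ebony-bodied normal-winged: (206 − 202.6875)² / 202.6875 = 0.0541
  ebony-bodied vestigial-winged: (67 − 67.5625)² / 67.5625 = 0.0047
χ² = 0.1036 + 0.5635 + 0.0541 + 0.0047 = 0.7259 ≈ 0.726

0.726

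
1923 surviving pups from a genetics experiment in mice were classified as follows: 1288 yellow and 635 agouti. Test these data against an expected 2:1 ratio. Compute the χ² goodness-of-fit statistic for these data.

0.084

Total ratio parts = 3. Expected numbers out of 1923:
  yellow: 1923 × 2/3 = 1282
  agouti: 1923 × 1/3 = 641
χ² = Σ (O − E)² / E
  yellow: (1288 − 1282)² / 1282 = 0.0281
  agouti: (635 − 641)² / 641 = 0.0562
χ² = 0.0281 + 0.0562 = 0.0843 ≈ 0.084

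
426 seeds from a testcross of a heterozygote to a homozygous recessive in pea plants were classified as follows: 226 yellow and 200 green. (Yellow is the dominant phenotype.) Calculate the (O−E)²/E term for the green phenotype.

A testcross of a heterozygote (Aa × aa) gives a 1:1 phenotypic ratio.
Total ratio parts = 2. Expected numbers out of 426:
  yellow: 426 × 1/2 = 213
  green: 426 × 1/2 = 213
Contribution of green: (200 − 213)² / 213 = 0.7934

0.793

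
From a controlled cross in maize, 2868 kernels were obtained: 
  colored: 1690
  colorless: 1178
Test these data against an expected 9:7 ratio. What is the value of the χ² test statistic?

Under the 9:7 hypothesis (Σ ratio = 16, N = 2868):
  colored: 2868 × 9/16 = 1613.25
  colorless: 2868 × 7/16 = 1254.75
χ² = Σ (O − E)² / E
  colored: (1690 − 1613.25)² / 1613.25 = 3.6514
  colorless: (1178 − 1254.75)² / 1254.75 = 4.6946
χ² = 3.6514 + 4.6946 = 8.346

8.346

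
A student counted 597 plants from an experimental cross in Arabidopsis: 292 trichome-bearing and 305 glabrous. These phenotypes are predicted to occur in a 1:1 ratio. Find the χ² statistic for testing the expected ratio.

0.283

Total ratio parts = 2. Expected numbers out of 597:
  trichome-bearing: 597 × 1/2 = 298.5
  glabrous: 597 × 1/2 = 298.5
χ² = Σ (O − E)² / E
  trichome-bearing: (292 − 298.5)² / 298.5 = 0.1415
  glabrous: (305 − 298.5)² / 298.5 = 0.1415
χ² = 0.1415 + 0.1415 = 0.283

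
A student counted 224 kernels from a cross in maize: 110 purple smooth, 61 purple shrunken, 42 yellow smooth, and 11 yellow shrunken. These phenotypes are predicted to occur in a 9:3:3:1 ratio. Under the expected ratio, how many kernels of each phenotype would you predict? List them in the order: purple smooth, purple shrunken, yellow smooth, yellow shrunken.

126, 42, 42, 14

Under the 9:3:3:1 hypothesis (Σ ratio = 16, N = 224):
  purple smooth: 224 × 9/16 = 126
  purple shrunken: 224 × 3/16 = 42
  yellow smooth: 224 × 3/16 = 42
  yellow shrunken: 224 × 1/16 = 14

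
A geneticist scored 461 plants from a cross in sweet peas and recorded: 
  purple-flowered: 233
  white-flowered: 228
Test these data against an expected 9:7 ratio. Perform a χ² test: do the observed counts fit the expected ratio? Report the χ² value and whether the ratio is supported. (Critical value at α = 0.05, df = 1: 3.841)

6.103; not consistent

Expected counts for N = 461 under a 9:7 ratio (total parts = 16):
  purple-flowered: 461 × 9/16 = 259.3125
  white-flowered: 461 × 7/16 = 201.6875
χ² = Σ (O − E)² / E
  purple-flowered: (233 − 259.3125)² / 259.3125 = 2.6699
  white-flowered: (228 − 201.6875)² / 201.6875 = 3.4328
χ² = 2.6699 + 3.4328 = 6.1027 ≈ 6.103
Degrees of freedom = 2 − 1 = 1; critical value at α = 0.05 is 3.841.
Since 6.103 > 3.841, we reject the null hypothesis — the data do not fit the 9:7 ratio.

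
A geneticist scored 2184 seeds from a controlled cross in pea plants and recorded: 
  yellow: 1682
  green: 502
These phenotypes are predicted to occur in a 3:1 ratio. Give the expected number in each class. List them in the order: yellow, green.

Under the 3:1 hypothesis (Σ ratio = 4, N = 2184):
  yellow: 2184 × 3/4 = 1638
  green: 2184 × 1/4 = 546

1638, 546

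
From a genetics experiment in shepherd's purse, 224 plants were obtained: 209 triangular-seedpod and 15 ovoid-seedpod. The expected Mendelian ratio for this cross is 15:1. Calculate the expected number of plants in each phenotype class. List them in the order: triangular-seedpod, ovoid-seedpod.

The 15:1 ratio has 16 parts, so with N = 224 the expected counts are:
  triangular-seedpod: 224 × 15/16 = 210
  ovoid-seedpod: 224 × 1/16 = 14

210, 14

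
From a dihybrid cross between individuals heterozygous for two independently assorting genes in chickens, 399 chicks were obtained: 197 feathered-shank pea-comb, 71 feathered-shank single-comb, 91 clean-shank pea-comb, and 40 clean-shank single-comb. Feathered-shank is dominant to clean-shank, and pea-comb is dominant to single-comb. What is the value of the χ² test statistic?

16.149

A dihybrid F₂ with independent assortment and complete dominance at both loci gives a 9:3:3:1 phenotypic ratio.
Expected counts for N = 399 under a 9:3:3:1 ratio (total parts = 16):
  feathered-shank pea-comb: 399 × 9/16 = 224.4375
  feathered-shank single-comb: 399 × 3/16 = 74.8125
  clean-shank pea-comb: 399 × 3/16 = 74.8125
  clean-shank single-comb: 399 × 1/16 = 24.9375
χ² = Σ (O − E)² / E
  feathered-shank pea-comb: (197 − 224.4375)² / 224.4375 = 3.3542
  feathered-shank single-comb: (71 − 74.8125)² / 74.8125 = 0.1943
  clean-shank pea-comb: (91 − 74.8125)² / 74.8125 = 3.5026
  clean-shank single-comb: (40 − 24.9375)² / 24.9375 = 9.0979
χ² = 3.3542 + 0.1943 + 3.5026 + 9.0979 = 16.149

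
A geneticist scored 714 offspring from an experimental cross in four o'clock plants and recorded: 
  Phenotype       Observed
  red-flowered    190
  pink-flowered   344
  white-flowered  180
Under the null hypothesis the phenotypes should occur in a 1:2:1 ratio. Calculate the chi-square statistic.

1.227

Under the 1:2:1 hypothesis (Σ ratio = 4, N = 714):
  red-flowered: 714 × 1/4 = 178.5
  pink-flowered: 714 × 2/4 = 357
  white-flowered: 714 × 1/4 = 178.5
χ² = Σ (O − E)² / E
  red-flowered: (190 − 178.5)² / 178.5 = 0.7409
  pink-flowered: (344 − 357)² / 357 = 0.4734
  white-flowered: (180 − 178.5)² / 178.5 = 0.0126
χ² = 0.7409 + 0.4734 + 0.0126 = 1.2269 ≈ 1.227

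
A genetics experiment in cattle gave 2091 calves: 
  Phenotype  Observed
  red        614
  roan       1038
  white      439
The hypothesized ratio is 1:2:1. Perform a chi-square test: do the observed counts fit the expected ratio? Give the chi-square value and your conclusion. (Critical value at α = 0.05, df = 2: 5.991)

Total ratio parts = 4. Expected numbers out of 2091:
  red: 2091 × 1/4 = 522.75
  roan: 2091 × 2/4 = 1045.5
  white: 2091 × 1/4 = 522.75
χ² = Σ (O − E)² / E
  red: (614 − 522.75)² / 522.75 = 15.9284
  roan: (1038 − 1045.5)² / 1045.5 = 0.0538
  white: (439 − 522.75)² / 522.75 = 13.4176
χ² = 15.9284 + 0.0538 + 13.4176 = 29.3998 ≈ 29.400
Degrees of freedom = 3 − 1 = 2; critical value at α = 0.05 is 5.991.
Since 29.400 > 5.991, we reject the null hypothesis — the data do not fit the 1:2:1 ratio.

29.400; not consistent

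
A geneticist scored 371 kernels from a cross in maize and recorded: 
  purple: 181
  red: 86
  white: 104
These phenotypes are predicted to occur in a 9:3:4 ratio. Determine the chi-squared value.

The 9:3:4 ratio has 16 parts, so with N = 371 the expected counts are:
  purple: 371 × 9/16 = 208.6875
  red: 371 × 3/16 = 69.5625
  white: 371 × 4/16 = 92.75
χ² = Σ (O − E)² / E
  purple: (181 − 208.6875)² / 208.6875 = 3.6734
  red: (86 − 69.5625)² / 69.5625 = 3.8842
  white: (104 − 92.75)² / 92.75 = 1.3646
χ² = 3.6734 + 3.8842 + 1.3646 = 8.9222 ≈ 8.922

8.922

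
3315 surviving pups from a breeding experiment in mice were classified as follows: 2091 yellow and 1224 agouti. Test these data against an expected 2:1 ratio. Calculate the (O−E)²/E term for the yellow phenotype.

Total ratio parts = 3. Expected numbers out of 3315:
  yellow: 3315 × 2/3 = 2210
  agouti: 3315 × 1/3 = 1105
Contribution of yellow: (2091 − 2210)² / 2210 = 6.4077

6.408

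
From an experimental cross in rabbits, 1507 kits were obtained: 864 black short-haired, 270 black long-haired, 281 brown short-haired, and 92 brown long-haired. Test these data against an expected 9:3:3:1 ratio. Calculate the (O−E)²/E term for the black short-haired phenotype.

Under the 9:3:3:1 hypothesis (Σ ratio = 16, N = 1507):
  black short-haired: 1507 × 9/16 = 847.6875
  black long-haired: 1507 × 3/16 = 282.5625
  brown short-haired: 1507 × 3/16 = 282.5625
  brown long-haired: 1507 × 1/16 = 94.1875
Contribution of black short-haired: (864 − 847.6875)² / 847.6875 = 0.3139

0.314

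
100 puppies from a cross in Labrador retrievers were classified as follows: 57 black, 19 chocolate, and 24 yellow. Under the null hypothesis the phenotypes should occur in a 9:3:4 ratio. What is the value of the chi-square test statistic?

0.053

Total ratio parts = 16. Expected numbers out of 100:
  black: 100 × 9/16 = 56.25
  chocolate: 100 × 3/16 = 18.75
  yellow: 100 × 4/16 = 25
χ² = Σ (O − E)² / E
  black: (57 − 56.25)² / 56.25 = 0.0100
  chocolate: (19 − 18.75)² / 18.75 = 0.0033
  yellow: (24 − 25)² / 25 = 0.0400
χ² = 0.0100 + 0.0033 + 0.0400 = 0.0533 ≈ 0.053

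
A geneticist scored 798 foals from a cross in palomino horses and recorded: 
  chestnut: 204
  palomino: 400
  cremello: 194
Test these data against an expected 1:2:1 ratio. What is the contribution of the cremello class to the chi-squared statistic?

Under the 1:2:1 hypothesis (Σ ratio = 4, N = 798):
  chestnut: 798 × 1/4 = 199.5
  palomino: 798 × 2/4 = 399
  cremello: 798 × 1/4 = 199.5
Contribution of cremello: (194 − 199.5)² / 199.5 = 0.1516

0.152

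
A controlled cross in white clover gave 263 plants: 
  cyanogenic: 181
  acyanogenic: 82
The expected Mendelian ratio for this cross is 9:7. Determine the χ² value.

Total ratio parts = 16. Expected numbers out of 263:
  cyanogenic: 263 × 9/16 = 147.9375
  acyanogenic: 263 × 7/16 = 115.0625
χ² = Σ (O − E)² / E
  cyanogenic: (181 − 147.9375)² / 147.9375 = 7.3891
  acyanogenic: (82 − 115.0625)² / 115.0625 = 9.5003
χ² = 7.3891 + 9.5003 = 16.8894 ≈ 16.889

16.889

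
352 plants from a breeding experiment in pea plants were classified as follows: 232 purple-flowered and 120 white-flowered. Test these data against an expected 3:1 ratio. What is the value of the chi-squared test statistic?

15.515

Under the 3:1 hypothesis (Σ ratio = 4, N = 352):
  purple-flowered: 352 × 3/4 = 264
  white-flowered: 352 × 1/4 = 88
χ² = Σ (O − E)² / E
  purple-flowered: (232 − 264)² / 264 = 3.8788
  white-flowered: (120 − 88)² / 88 = 11.6364
χ² = 3.8788 + 11.6364 = 15.5152 ≈ 15.515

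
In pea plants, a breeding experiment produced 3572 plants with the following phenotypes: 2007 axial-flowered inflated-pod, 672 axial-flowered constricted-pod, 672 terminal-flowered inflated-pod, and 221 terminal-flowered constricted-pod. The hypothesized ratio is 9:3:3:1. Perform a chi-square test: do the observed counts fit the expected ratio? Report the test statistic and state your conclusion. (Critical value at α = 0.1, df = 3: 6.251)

Under the 9:3:3:1 hypothesis (Σ ratio = 16, N = 3572):
  axial-flowered inflated-pod: 3572 × 9/16 = 2009.25
  axial-flowered constricted-pod: 3572 × 3/16 = 669.75
  terminal-flowered inflated-pod: 3572 × 3/16 = 669.75
  terminal-flowered constricted-pod: 3572 × 1/16 = 223.25
χ² = Σ (O − E)² / E
  axial-flowered inflated-pod: (2007 − 2009.25)² / 2009.25 = 0.0025
  axial-flowered constricted-pod: (672 − 669.75)² / 669.75 = 0.0076
  terminal-flowered inflated-pod: (672 − 669.75)² / 669.75 = 0.0076
  terminal-flowered constricted-pod: (221 − 223.25)² / 223.25 = 0.0227
χ² = 0.0025 + 0.0076 + 0.0076 + 0.0227 = 0.0404 ≈ 0.040
Degrees of freedom = 4 − 1 = 3; critical value at α = 0.1 is 6.251.
Since 0.040 < 6.251, we fail to reject the null hypothesis — the data are consistent with the 9:3:3:1 ratio.

0.040; consistent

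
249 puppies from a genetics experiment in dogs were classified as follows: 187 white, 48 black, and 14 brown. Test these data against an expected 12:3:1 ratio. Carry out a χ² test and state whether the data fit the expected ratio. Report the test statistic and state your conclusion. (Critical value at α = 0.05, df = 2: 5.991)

Under the 12:3:1 hypothesis (Σ ratio = 16, N = 249):
  white: 249 × 12/16 = 186.75
  black: 249 × 3/16 = 46.6875
  brown: 249 × 1/16 = 15.5625
χ² = Σ (O − E)² / E
  white: (187 − 186.75)² / 186.75 = 0.0003
  black: (48 − 46.6875)² / 46.6875 = 0.0369
  brown: (14 − 15.5625)² / 15.5625 = 0.1569
χ² = 0.0003 + 0.0369 + 0.1569 = 0.1941 ≈ 0.194
Degrees of freedom = 3 − 1 = 2; critical value at α = 0.05 is 5.991.
Since 0.194 < 5.991, we fail to reject the null hypothesis — the data are consistent with the 12:3:1 ratio.

0.194; consistent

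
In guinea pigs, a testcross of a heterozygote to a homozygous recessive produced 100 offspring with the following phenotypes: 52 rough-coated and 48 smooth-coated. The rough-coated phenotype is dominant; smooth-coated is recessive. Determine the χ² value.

0.160

A testcross of a heterozygote (Aa × aa) gives a 1:1 phenotypic ratio.
Under the 1:1 hypothesis (Σ ratio = 2, N = 100):
  rough-coated: 100 × 1/2 = 50
  smooth-coated: 100 × 1/2 = 50
χ² = Σ (O − E)² / E
  rough-coated: (52 − 50)² / 50 = 0.0800
  smooth-coated: (48 − 50)² / 50 = 0.0800
χ² = 0.0800 + 0.0800 = 0.160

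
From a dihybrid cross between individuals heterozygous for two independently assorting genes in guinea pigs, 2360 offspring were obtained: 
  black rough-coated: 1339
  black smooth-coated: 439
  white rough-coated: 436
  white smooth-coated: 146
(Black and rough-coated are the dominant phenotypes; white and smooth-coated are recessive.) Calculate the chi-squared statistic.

A dihybrid F₂ with independent assortment and complete dominance at both loci gives a 9:3:3:1 phenotypic ratio.
Total ratio parts = 16. Expected numbers out of 2360:
  black rough-coated: 2360 × 9/16 = 1327.5
  black smooth-coated: 2360 × 3/16 = 442.5
  white rough-coated: 2360 × 3/16 = 442.5
  white smooth-coated: 2360 × 1/16 = 147.5
χ² = Σ (O − E)² / E
  black rough-coated: (1339 − 1327.5)² / 1327.5 = 0.0996
  black smooth-coated: (439 − 442.5)² / 442.5 = 0.0277
  white rough-coated: (436 − 442.5)² / 442.5 = 0.0955
  white smooth-coated: (146 − 147.5)² / 147.5 = 0.0153
χ² = 0.0996 + 0.0277 + 0.0955 + 0.0153 = 0.2381 ≈ 0.238

0.238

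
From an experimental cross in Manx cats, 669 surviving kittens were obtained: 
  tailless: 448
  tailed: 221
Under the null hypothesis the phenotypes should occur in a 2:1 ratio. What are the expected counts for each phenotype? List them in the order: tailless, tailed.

446, 223

Total ratio parts = 3. Expected numbers out of 669:
  tailless: 669 × 2/3 = 446
  tailed: 669 × 1/3 = 223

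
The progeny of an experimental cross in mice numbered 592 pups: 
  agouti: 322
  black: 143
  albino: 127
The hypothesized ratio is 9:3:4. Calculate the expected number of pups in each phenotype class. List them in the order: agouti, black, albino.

The 9:3:4 ratio has 16 parts, so with N = 592 the expected counts are:
  agouti: 592 × 9/16 = 333
  black: 592 × 3/16 = 111
  albino: 592 × 4/16 = 148

333, 111, 148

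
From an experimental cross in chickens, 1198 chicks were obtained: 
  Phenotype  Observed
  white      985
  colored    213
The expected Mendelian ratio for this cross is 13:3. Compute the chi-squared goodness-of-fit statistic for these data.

0.740

Under the 13:3 hypothesis (Σ ratio = 16, N = 1198):
  white: 1198 × 13/16 = 973.375
  colored: 1198 × 3/16 = 224.625
χ² = Σ (O − E)² / E
  white: (985 − 973.375)² / 973.375 = 0.1388
  colored: (213 − 224.625)² / 224.625 = 0.6016
χ² = 0.1388 + 0.6016 = 0.7404 ≈ 0.740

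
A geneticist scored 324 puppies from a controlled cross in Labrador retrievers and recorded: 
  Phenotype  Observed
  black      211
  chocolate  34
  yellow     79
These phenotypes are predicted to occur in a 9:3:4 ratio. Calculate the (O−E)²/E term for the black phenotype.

4.535

The 9:3:4 ratio has 16 parts, so with N = 324 the expected counts are:
  black: 324 × 9/16 = 182.25
  chocolate: 324 × 3/16 = 60.75
  yellow: 324 × 4/16 = 81
Contribution of black: (211 − 182.25)² / 182.25 = 4.5353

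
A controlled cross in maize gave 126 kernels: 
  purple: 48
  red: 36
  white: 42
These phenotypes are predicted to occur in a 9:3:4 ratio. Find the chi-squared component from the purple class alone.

7.383

The 9:3:4 ratio has 16 parts, so with N = 126 the expected counts are:
  purple: 126 × 9/16 = 70.875
  red: 126 × 3/16 = 23.625
  white: 126 × 4/16 = 31.5
Contribution of purple: (48 − 70.875)² / 70.875 = 7.3829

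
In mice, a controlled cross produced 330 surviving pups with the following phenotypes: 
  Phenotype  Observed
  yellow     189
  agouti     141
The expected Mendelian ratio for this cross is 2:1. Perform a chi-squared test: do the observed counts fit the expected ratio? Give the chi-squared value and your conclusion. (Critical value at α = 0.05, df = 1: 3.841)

13.105; not consistent

Expected counts for N = 330 under a 2:1 ratio (total parts = 3):
  yellow: 330 × 2/3 = 220
  agouti: 330 × 1/3 = 110
χ² = Σ (O − E)² / E
  yellow: (189 − 220)² / 220 = 4.3682
  agouti: (141 − 110)² / 110 = 8.7364
χ² = 4.3682 + 8.7364 = 13.1046 ≈ 13.105
Degrees of freedom = 2 − 1 = 1; critical value at α = 0.05 is 3.841.
Since 13.105 > 3.841, we reject the null hypothesis — the data do not fit the 2:1 ratio.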